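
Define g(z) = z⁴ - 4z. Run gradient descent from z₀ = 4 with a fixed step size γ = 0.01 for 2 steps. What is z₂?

1.39032832

g′(z) = 4z³ - 4
z₁ = 4 − 0.01·252 = 1.48
z₂ = 1.48 − 0.01·8.967168 = 1.39032832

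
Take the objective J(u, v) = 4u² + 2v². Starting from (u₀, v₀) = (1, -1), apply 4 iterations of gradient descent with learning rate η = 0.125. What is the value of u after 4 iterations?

∇J = (8u, 4v)
Step 1: at (1, -1), ∇J = (8, -4) → (1, -1) − 0.125·(8, -4) = (0, -0.5)
Step 2: at (0, -0.5), ∇J = (0, -2) → (0, -0.5) − 0.125·(0, -2) = (0, -0.25)
Step 3: at (0, -0.25), ∇J = (0, -1) → (0, -0.25) − 0.125·(0, -1) = (0, -0.125)
Step 4: at (0, -0.125), ∇J = (0, -0.5) → (0, -0.125) − 0.125·(0, -0.5) = (0, -0.0625)
u = 0

0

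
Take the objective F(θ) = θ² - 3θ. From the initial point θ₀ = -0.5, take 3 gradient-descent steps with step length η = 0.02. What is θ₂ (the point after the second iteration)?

F′(θ) = 2θ - 3
θ₁ = -0.5 − 0.02·(-4) = -0.42
θ₂ = -0.42 − 0.02·(-3.84) = -0.3432

-0.3432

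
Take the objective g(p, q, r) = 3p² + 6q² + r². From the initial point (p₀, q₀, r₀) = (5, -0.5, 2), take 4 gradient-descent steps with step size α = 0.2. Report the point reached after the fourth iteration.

∇g = (6p, 12q, 2r)
Step 1: at (5, -0.5, 2), ∇g = (30, -6, 4) → (5, -0.5, 2) − 0.2·(30, -6, 4) = (-1, 0.7, 1.2)
Step 2: at (-1, 0.7, 1.2), ∇g = (-6, 8.4, 2.4) → (-1, 0.7, 1.2) − 0.2·(-6, 8.4, 2.4) = (0.2, -0.98, 0.72)
Step 3: at (0.2, -0.98, 0.72), ∇g = (1.2, -11.76, 1.44) → (0.2, -0.98, 0.72) − 0.2·(1.2, -11.76, 1.44) = (-0.04, 1.372, 0.432)
Step 4: at (-0.04, 1.372, 0.432), ∇g = (-0.24, 16.464, 0.864) → (-0.04, 1.372, 0.432) − 0.2·(-0.24, 16.464, 0.864) = (0.008, -1.9208, 0.2592)

(0.008, -1.9208, 0.2592)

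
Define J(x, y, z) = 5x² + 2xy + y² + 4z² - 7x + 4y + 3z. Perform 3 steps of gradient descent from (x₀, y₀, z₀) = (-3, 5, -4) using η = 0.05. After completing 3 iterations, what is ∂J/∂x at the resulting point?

∇J = (10x + 2y - 7, 2x + 2y + 4, 8z + 3)
Step 1: at (-3, 5, -4), ∇J = (-27, 8, -29) → (-3, 5, -4) − 0.05·(-27, 8, -29) = (-1.65, 4.6, -2.55)
Step 2: at (-1.65, 4.6, -2.55), ∇J = (-14.3, 9.9, -17.4) → (-1.65, 4.6, -2.55) − 0.05·(-14.3, 9.9, -17.4) = (-0.935, 4.105, -1.68)
Step 3: at (-0.935, 4.105, -1.68), ∇J = (-8.14, 10.34, -10.44) → (-0.935, 4.105, -1.68) − 0.05·(-8.14, 10.34, -10.44) = (-0.528, 3.588, -1.158)
∂J/∂x at (-0.528, 3.588, -1.158) = -5.104

-5.104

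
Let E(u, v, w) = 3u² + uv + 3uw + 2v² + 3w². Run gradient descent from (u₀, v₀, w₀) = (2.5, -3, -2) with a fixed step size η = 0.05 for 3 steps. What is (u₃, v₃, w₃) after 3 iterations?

∇E = (6u + v + 3w, u + 4v, 3u + 6w)
Step 1: at (2.5, -3, -2), ∇E = (6, -9.5, -4.5) → (2.5, -3, -2) − 0.05·(6, -9.5, -4.5) = (2.2, -2.525, -1.775)
Step 2: at (2.2, -2.525, -1.775), ∇E = (5.35, -7.9, -4.05) → (2.2, -2.525, -1.775) − 0.05·(5.35, -7.9, -4.05) = (1.9325, -2.13, -1.5725)
Step 3: at (1.9325, -2.13, -1.5725), ∇E = (4.7475, -6.5875, -3.6375) → (1.9325, -2.13, -1.5725) − 0.05·(4.7475, -6.5875, -3.6375) = (1.695125, -1.800625, -1.390625)

(1.695125, -1.800625, -1.390625)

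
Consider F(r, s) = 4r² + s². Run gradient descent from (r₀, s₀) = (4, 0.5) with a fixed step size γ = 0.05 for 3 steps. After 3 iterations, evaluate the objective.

3.11884425

∇F = (8r, 2s)
Step 1: at (4, 0.5), ∇F = (32, 1) → (4, 0.5) − 0.05·(32, 1) = (2.4, 0.45)
Step 2: at (2.4, 0.45), ∇F = (19.2, 0.9) → (2.4, 0.45) − 0.05·(19.2, 0.9) = (1.44, 0.405)
Step 3: at (1.44, 0.405), ∇F = (11.52, 0.81) → (1.44, 0.405) − 0.05·(11.52, 0.81) = (0.864, 0.3645)
F(0.864, 0.3645) = 3.11884425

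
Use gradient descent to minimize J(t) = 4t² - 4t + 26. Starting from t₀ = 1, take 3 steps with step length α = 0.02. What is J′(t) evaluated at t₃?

2.370816

J′(t) = 8t - 4
Step 1: J′(1) = 4; t₁ = 1 − 0.02·4 = 0.92
Step 2: J′(0.92) = 3.36; t₂ = 0.92 − 0.02·3.36 = 0.8528
Step 3: J′(0.8528) = 2.8224; t₃ = 0.8528 − 0.02·2.8224 = 0.796352
J′(t) at (0.796352) = 2.370816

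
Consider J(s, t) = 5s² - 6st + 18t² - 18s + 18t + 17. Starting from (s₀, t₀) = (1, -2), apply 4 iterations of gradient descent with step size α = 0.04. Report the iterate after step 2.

∇J = (10s - 6t - 18, -6s + 36t + 18)
(s₁, t₁) = (1, -2) − 0.04·(4, -60) = (0.84, 0.4)
(s₂, t₂) = (0.84, 0.4) − 0.04·(-12, 27.36) = (1.32, -0.6944)

(1.32, -0.6944)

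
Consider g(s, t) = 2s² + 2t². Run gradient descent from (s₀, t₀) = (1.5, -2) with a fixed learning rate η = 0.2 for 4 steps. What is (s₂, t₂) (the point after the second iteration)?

∇g = (4s, 4t)
Step 1: at (1.5, -2), ∇g = (6, -8) → (1.5, -2) − 0.2·(6, -8) = (0.3, -0.4)
Step 2: at (0.3, -0.4), ∇g = (1.2, -1.6) → (0.3, -0.4) − 0.2·(1.2, -1.6) = (0.06, -0.08)

(0.06, -0.08)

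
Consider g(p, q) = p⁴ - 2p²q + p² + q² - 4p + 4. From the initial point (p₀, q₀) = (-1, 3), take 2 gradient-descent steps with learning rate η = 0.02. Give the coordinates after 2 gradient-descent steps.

∇g = (4p³ - 4pq + 2p - 4, -2p² + 2q)
(p₁, q₁) = (-1, 3) − 0.02·(2, 4) = (-1.04, 2.92)
(p₂, q₂) = (-1.04, 2.92) − 0.02·(1.567744, 3.6768) = (-1.07135488, 2.846464)

(-1.07135488, 2.846464)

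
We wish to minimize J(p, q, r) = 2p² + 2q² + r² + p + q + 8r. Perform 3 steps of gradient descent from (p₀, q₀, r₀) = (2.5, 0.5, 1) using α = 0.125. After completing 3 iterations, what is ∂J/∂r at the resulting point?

4.21875

∇J = (4p + 1, 4q + 1, 2r + 8)
Step 1: at (2.5, 0.5, 1), ∇J = (11, 3, 10) → (2.5, 0.5, 1) − 0.125·(11, 3, 10) = (1.125, 0.125, -0.25)
Step 2: at (1.125, 0.125, -0.25), ∇J = (5.5, 1.5, 7.5) → (1.125, 0.125, -0.25) − 0.125·(5.5, 1.5, 7.5) = (0.4375, -0.0625, -1.1875)
Step 3: at (0.4375, -0.0625, -1.1875), ∇J = (2.75, 0.75, 5.625) → (0.4375, -0.0625, -1.1875) − 0.125·(2.75, 0.75, 5.625) = (0.09375, -0.15625, -1.890625)
∂J/∂r at (0.09375, -0.15625, -1.890625) = 4.21875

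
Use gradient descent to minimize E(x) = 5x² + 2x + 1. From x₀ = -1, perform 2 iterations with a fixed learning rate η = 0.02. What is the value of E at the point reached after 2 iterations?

E′(x) = 10x + 2
Step 1: E′(-1) = -8; x₁ = -1 − 0.02·(-8) = -0.84
Step 2: E′(-0.84) = -6.4; x₂ = -0.84 − 0.02·(-6.4) = -0.712
E(-0.712) = 2.11072

2.11072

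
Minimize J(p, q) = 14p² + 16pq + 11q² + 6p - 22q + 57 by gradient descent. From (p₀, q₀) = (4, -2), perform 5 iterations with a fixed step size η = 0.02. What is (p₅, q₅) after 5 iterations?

∇J = (28p + 16q + 6, 16p + 22q - 22)
Step 1: at (4, -2), ∇J = (86, -2) → (4, -2) − 0.02·(86, -2) = (2.28, -1.96)
Step 2: at (2.28, -1.96), ∇J = (38.48, -28.64) → (2.28, -1.96) − 0.02·(38.48, -28.64) = (1.5104, -1.3872)
Step 3: at (1.5104, -1.3872), ∇J = (26.096, -28.352) → (1.5104, -1.3872) − 0.02·(26.096, -28.352) = (0.98848, -0.82016)
Step 4: at (0.98848, -0.82016), ∇J = (20.55488, -24.22784) → (0.98848, -0.82016) − 0.02·(20.55488, -24.22784) = (0.5773824, -0.3356032)
Step 5: at (0.5773824, -0.3356032), ∇J = (16.797056, -20.145152) → (0.5773824, -0.3356032) − 0.02·(16.797056, -20.145152) = (0.24144128, 0.06729984)

(0.24144128, 0.06729984)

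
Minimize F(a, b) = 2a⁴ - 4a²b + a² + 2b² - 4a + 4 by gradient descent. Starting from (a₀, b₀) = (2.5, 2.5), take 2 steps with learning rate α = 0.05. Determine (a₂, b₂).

(-1.7812, 2.938)

∇F = (8a³ - 8ab + 2a - 4, -4a² + 4b)
Step 1: at (2.5, 2.5), ∇F = (76, -15) → (2.5, 2.5) − 0.05·(76, -15) = (-1.3, 3.25)
Step 2: at (-1.3, 3.25), ∇F = (9.624, 6.24) → (-1.3, 3.25) − 0.05·(9.624, 6.24) = (-1.7812, 2.938)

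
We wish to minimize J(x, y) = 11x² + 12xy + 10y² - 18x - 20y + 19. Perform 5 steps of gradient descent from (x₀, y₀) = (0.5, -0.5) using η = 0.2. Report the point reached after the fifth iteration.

∇J = (22x + 12y - 18, 12x + 20y - 20)
Step 1: at (0.5, -0.5), ∇J = (-13, -24) → (0.5, -0.5) − 0.2·(-13, -24) = (3.1, 4.3)
Step 2: at (3.1, 4.3), ∇J = (101.8, 103.2) → (3.1, 4.3) − 0.2·(101.8, 103.2) = (-17.26, -16.34)
Step 3: at (-17.26, -16.34), ∇J = (-593.8, -553.92) → (-17.26, -16.34) − 0.2·(-593.8, -553.92) = (101.5, 94.444)
Step 4: at (101.5, 94.444), ∇J = (3348.328, 3086.88) → (101.5, 94.444) − 0.2·(3348.328, 3086.88) = (-568.1656, -522.932)
Step 5: at (-568.1656, -522.932), ∇J = (-18792.8272, -17296.6272) → (-568.1656, -522.932) − 0.2·(-18792.8272, -17296.6272) = (3190.39984, 2936.39344)

(3190.39984, 2936.39344)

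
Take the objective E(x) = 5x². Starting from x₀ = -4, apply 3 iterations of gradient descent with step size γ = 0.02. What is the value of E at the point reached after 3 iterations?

20.97152

E′(x) = 10x
Step 1: E′(-4) = -40; x₁ = -4 − 0.02·(-40) = -3.2
Step 2: E′(-3.2) = -32; x₂ = -3.2 − 0.02·(-32) = -2.56
Step 3: E′(-2.56) = -25.6; x₃ = -2.56 − 0.02·(-25.6) = -2.048
E(-2.048) = 20.97152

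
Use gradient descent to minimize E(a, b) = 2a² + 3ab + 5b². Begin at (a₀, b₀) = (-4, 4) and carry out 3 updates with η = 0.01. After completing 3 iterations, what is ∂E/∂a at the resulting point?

∇E = (4a + 3b, 3a + 10b)
(a₁, b₁) = (-4, 4) − 0.01·(-4, 28) = (-3.96, 3.72)
(a₂, b₂) = (-3.96, 3.72) − 0.01·(-4.68, 25.32) = (-3.9132, 3.4668)
(a₃, b₃) = (-3.9132, 3.4668) − 0.01·(-5.2524, 22.9284) = (-3.860676, 3.237516)
∂E/∂a at (-3.860676, 3.237516) = -5.730156

-5.730156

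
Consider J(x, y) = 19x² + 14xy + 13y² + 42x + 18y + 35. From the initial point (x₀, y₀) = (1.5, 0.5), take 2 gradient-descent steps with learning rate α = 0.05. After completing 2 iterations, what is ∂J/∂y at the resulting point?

∇J = (38x + 14y + 42, 14x + 26y + 18)
(x₁, y₁) = (1.5, 0.5) − 0.05·(106, 52) = (-3.8, -2.1)
(x₂, y₂) = (-3.8, -2.1) − 0.05·(-131.8, -89.8) = (2.79, 2.39)
∂J/∂y at (2.79, 2.39) = 119.2

119.2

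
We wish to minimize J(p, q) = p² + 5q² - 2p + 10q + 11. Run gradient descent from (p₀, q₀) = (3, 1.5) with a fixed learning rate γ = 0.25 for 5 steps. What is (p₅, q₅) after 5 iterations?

∇J = (2p - 2, 10q + 10)
Step 1: at (3, 1.5), ∇J = (4, 25) → (3, 1.5) − 0.25·(4, 25) = (2, -4.75)
Step 2: at (2, -4.75), ∇J = (2, -37.5) → (2, -4.75) − 0.25·(2, -37.5) = (1.5, 4.625)
Step 3: at (1.5, 4.625), ∇J = (1, 56.25) → (1.5, 4.625) − 0.25·(1, 56.25) = (1.25, -9.4375)
Step 4: at (1.25, -9.4375), ∇J = (0.5, -84.375) → (1.25, -9.4375) − 0.25·(0.5, -84.375) = (1.125, 11.65625)
Step 5: at (1.125, 11.65625), ∇J = (0.25, 126.5625) → (1.125, 11.65625) − 0.25·(0.25, 126.5625) = (1.0625, -19.984375)

(1.0625, -19.984375)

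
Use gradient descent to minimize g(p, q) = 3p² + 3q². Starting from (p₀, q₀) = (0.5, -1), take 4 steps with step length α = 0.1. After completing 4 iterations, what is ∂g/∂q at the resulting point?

-0.1536

∇g = (6p, 6q)
(p₁, q₁) = (0.5, -1) − 0.1·(3, -6) = (0.2, -0.4)
(p₂, q₂) = (0.2, -0.4) − 0.1·(1.2, -2.4) = (0.08, -0.16)
(p₃, q₃) = (0.08, -0.16) − 0.1·(0.48, -0.96) = (0.032, -0.064)
(p₄, q₄) = (0.032, -0.064) − 0.1·(0.192, -0.384) = (0.0128, -0.0256)
∂g/∂q at (0.0128, -0.0256) = -0.1536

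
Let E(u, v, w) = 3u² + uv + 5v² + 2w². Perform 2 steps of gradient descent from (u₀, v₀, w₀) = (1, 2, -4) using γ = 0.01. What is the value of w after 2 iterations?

-3.6864

∇E = (6u + v, u + 10v, 4w)
(u₁, v₁, w₁) = (1, 2, -4) − 0.01·(8, 21, -16) = (0.92, 1.79, -3.84)
(u₂, v₂, w₂) = (0.92, 1.79, -3.84) − 0.01·(7.31, 18.82, -15.36) = (0.8469, 1.6018, -3.6864)
w = -3.6864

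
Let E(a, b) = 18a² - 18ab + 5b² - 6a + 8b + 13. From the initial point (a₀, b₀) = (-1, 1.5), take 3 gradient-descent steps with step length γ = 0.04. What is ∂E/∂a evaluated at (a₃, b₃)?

39.745344

∇E = (36a - 18b - 6, -18a + 10b + 8)
(a₁, b₁) = (-1, 1.5) − 0.04·(-69, 41) = (1.76, -0.14)
(a₂, b₂) = (1.76, -0.14) − 0.04·(59.88, -25.08) = (-0.6352, 0.8632)
(a₃, b₃) = (-0.6352, 0.8632) − 0.04·(-44.4048, 28.0656) = (1.140992, -0.259424)
∂E/∂a at (1.140992, -0.259424) = 39.745344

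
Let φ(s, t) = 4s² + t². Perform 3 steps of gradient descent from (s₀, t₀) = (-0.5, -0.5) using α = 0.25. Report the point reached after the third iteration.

∇φ = (8s, 2t)
(s₁, t₁) = (-0.5, -0.5) − 0.25·(-4, -1) = (0.5, -0.25)
(s₂, t₂) = (0.5, -0.25) − 0.25·(4, -0.5) = (-0.5, -0.125)
(s₃, t₃) = (-0.5, -0.125) − 0.25·(-4, -0.25) = (0.5, -0.0625)

(0.5, -0.0625)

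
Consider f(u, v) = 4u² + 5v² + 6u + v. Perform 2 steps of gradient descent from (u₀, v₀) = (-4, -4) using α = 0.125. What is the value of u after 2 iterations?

∇f = (8u + 6, 10v + 1)
(u₁, v₁) = (-4, -4) − 0.125·(-26, -39) = (-0.75, 0.875)
(u₂, v₂) = (-0.75, 0.875) − 0.125·(0, 9.75) = (-0.75, -0.34375)
u = -0.75

-0.75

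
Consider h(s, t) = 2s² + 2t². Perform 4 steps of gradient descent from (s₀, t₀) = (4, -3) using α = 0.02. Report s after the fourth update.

2.86557184

∇h = (4s, 4t)
Step 1: at (4, -3), ∇h = (16, -12) → (4, -3) − 0.02·(16, -12) = (3.68, -2.76)
Step 2: at (3.68, -2.76), ∇h = (14.72, -11.04) → (3.68, -2.76) − 0.02·(14.72, -11.04) = (3.3856, -2.5392)
Step 3: at (3.3856, -2.5392), ∇h = (13.5424, -10.1568) → (3.3856, -2.5392) − 0.02·(13.5424, -10.1568) = (3.114752, -2.336064)
Step 4: at (3.114752, -2.336064), ∇h = (12.459008, -9.344256) → (3.114752, -2.336064) − 0.02·(12.459008, -9.344256) = (2.86557184, -2.14917888)
s = 2.86557184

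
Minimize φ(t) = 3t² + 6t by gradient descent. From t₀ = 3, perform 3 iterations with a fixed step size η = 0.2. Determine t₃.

φ′(t) = 6t + 6
t₁ = 3 − 0.2·24 = -1.8
t₂ = -1.8 − 0.2·(-4.8) = -0.84
t₃ = -0.84 − 0.2·0.96 = -1.032

-1.032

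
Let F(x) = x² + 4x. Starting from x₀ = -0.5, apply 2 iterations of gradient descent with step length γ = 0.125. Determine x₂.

-1.15625

F′(x) = 2x + 4
Step 1: F′(-0.5) = 3; x₁ = -0.5 − 0.125·3 = -0.875
Step 2: F′(-0.875) = 2.25; x₂ = -0.875 − 0.125·2.25 = -1.15625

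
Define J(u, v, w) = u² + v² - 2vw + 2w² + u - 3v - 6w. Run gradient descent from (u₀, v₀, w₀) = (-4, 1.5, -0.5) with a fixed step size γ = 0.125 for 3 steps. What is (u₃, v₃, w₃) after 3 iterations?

(-1.9765625, 1.9765625, 1.921875)

∇J = (2u + 1, 2v - 2w - 3, -2v + 4w - 6)
(u₁, v₁, w₁) = (-4, 1.5, -0.5) − 0.125·(-7, 1, -11) = (-3.125, 1.375, 0.875)
(u₂, v₂, w₂) = (-3.125, 1.375, 0.875) − 0.125·(-5.25, -2, -5.25) = (-2.46875, 1.625, 1.53125)
(u₃, v₃, w₃) = (-2.46875, 1.625, 1.53125) − 0.125·(-3.9375, -2.8125, -3.125) = (-1.9765625, 1.9765625, 1.921875)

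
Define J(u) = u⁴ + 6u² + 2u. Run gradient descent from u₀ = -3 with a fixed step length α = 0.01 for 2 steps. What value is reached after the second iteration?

-1.25262752

J′(u) = 4u³ + 12u + 2
Step 1: J′(-3) = -142; u₁ = -3 − 0.01·(-142) = -1.58
Step 2: J′(-1.58) = -32.737248; u₂ = -1.58 − 0.01·(-32.737248) = -1.25262752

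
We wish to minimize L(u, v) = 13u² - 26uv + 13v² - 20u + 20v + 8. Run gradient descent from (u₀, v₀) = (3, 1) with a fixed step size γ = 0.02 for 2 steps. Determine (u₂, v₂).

(2.3856, 1.6144)

∇L = (26u - 26v - 20, -26u + 26v + 20)
Step 1: at (3, 1), ∇L = (32, -32) → (3, 1) − 0.02·(32, -32) = (2.36, 1.64)
Step 2: at (2.36, 1.64), ∇L = (-1.28, 1.28) → (2.36, 1.64) − 0.02·(-1.28, 1.28) = (2.3856, 1.6144)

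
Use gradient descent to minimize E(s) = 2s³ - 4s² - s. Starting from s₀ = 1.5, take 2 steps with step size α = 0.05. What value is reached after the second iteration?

E′(s) = 6s² - 8s - 1
s₁ = 1.5 − 0.05·0.5 = 1.475
s₂ = 1.475 − 0.05·0.25375 = 1.4623125

1.4623125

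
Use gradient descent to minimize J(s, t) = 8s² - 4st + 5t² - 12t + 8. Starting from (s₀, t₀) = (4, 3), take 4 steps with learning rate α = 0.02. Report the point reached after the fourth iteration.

(1.4106368, 2.53723136)

∇J = (16s - 4t, -4s + 10t - 12)
Step 1: at (4, 3), ∇J = (52, 2) → (4, 3) − 0.02·(52, 2) = (2.96, 2.96)
Step 2: at (2.96, 2.96), ∇J = (35.52, 5.76) → (2.96, 2.96) − 0.02·(35.52, 5.76) = (2.2496, 2.8448)
Step 3: at (2.2496, 2.8448), ∇J = (24.6144, 7.4496) → (2.2496, 2.8448) − 0.02·(24.6144, 7.4496) = (1.757312, 2.695808)
Step 4: at (1.757312, 2.695808), ∇J = (17.33376, 7.928832) → (1.757312, 2.695808) − 0.02·(17.33376, 7.928832) = (1.4106368, 2.53723136)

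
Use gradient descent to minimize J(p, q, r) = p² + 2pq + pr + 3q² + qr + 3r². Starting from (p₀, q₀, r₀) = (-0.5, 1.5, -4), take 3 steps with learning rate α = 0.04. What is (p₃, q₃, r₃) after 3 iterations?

∇J = (2p + 2q + r, 2p + 6q + r, p + q + 6r)
Step 1: at (-0.5, 1.5, -4), ∇J = (-2, 4, -23) → (-0.5, 1.5, -4) − 0.04·(-2, 4, -23) = (-0.42, 1.34, -3.08)
Step 2: at (-0.42, 1.34, -3.08), ∇J = (-1.24, 4.12, -17.56) → (-0.42, 1.34, -3.08) − 0.04·(-1.24, 4.12, -17.56) = (-0.3704, 1.1752, -2.3776)
Step 3: at (-0.3704, 1.1752, -2.3776), ∇J = (-0.768, 3.9328, -13.4608) → (-0.3704, 1.1752, -2.3776) − 0.04·(-0.768, 3.9328, -13.4608) = (-0.33968, 1.017888, -1.839168)

(-0.33968, 1.017888, -1.839168)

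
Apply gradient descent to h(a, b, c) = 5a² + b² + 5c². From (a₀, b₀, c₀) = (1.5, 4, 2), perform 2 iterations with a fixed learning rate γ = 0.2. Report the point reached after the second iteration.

(1.5, 1.44, 2)

∇h = (10a, 2b, 10c)
(a₁, b₁, c₁) = (1.5, 4, 2) − 0.2·(15, 8, 20) = (-1.5, 2.4, -2)
(a₂, b₂, c₂) = (-1.5, 2.4, -2) − 0.2·(-15, 4.8, -20) = (1.5, 1.44, 2)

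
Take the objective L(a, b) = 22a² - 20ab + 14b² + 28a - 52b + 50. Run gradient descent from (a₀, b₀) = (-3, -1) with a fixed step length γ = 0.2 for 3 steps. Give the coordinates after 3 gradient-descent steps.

∇L = (44a - 20b + 28, -20a + 28b - 52)
(a₁, b₁) = (-3, -1) − 0.2·(-84, -20) = (13.8, 3)
(a₂, b₂) = (13.8, 3) − 0.2·(575.2, -244) = (-101.24, 51.8)
(a₃, b₃) = (-101.24, 51.8) − 0.2·(-5462.56, 3423.2) = (991.272, -632.84)

(991.272, -632.84)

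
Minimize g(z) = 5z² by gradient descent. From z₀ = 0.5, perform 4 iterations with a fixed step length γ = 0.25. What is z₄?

g′(z) = 10z
Step 1: g′(0.5) = 5; z₁ = 0.5 − 0.25·5 = -0.75
Step 2: g′(-0.75) = -7.5; z₂ = -0.75 − 0.25·(-7.5) = 1.125
Step 3: g′(1.125) = 11.25; z₃ = 1.125 − 0.25·11.25 = -1.6875
Step 4: g′(-1.6875) = -16.875; z₄ = -1.6875 − 0.25·(-16.875) = 2.53125

2.53125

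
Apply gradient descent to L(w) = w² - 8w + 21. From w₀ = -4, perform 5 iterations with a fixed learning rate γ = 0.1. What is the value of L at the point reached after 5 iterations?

L′(w) = 2w - 8
w₁ = -4 − 0.1·(-16) = -2.4
w₂ = -2.4 − 0.1·(-12.8) = -1.12
w₃ = -1.12 − 0.1·(-10.24) = -0.096
w₄ = -0.096 − 0.1·(-8.192) = 0.7232
w₅ = 0.7232 − 0.1·(-6.5536) = 1.37856
L(1.37856) = 11.8719476736

11.8719476736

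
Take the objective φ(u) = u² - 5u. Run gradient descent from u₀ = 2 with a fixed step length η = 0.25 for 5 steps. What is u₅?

φ′(u) = 2u - 5
u₁ = 2 − 0.25·(-1) = 2.25
u₂ = 2.25 − 0.25·(-0.5) = 2.375
u₃ = 2.375 − 0.25·(-0.25) = 2.4375
u₄ = 2.4375 − 0.25·(-0.125) = 2.46875
u₅ = 2.46875 − 0.25·(-0.0625) = 2.484375

2.484375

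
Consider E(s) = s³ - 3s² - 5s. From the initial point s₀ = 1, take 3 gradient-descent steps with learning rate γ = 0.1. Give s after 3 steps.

E′(s) = 3s² - 6s - 5
Step 1: E′(1) = -8; s₁ = 1 − 0.1·(-8) = 1.8
Step 2: E′(1.8) = -6.08; s₂ = 1.8 − 0.1·(-6.08) = 2.408
Step 3: E′(2.408) = -2.052608; s₃ = 2.408 − 0.1·(-2.052608) = 2.6132608

2.6132608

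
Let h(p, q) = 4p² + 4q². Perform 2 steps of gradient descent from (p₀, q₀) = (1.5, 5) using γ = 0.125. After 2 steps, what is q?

∇h = (8p, 8q)
(p₁, q₁) = (1.5, 5) − 0.125·(12, 40) = (0, 0)
(p₂, q₂) = (0, 0) − 0.125·(0, 0) = (0, 0)
q = 0

0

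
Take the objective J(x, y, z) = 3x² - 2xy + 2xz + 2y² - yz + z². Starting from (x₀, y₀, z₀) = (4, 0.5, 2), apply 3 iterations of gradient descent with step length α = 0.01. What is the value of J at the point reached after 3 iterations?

∇J = (6x - 2y + 2z, -2x + 4y - z, 2x - y + 2z)
Step 1: at (4, 0.5, 2), ∇J = (27, -8, 11.5) → (4, 0.5, 2) − 0.01·(27, -8, 11.5) = (3.73, 0.58, 1.885)
Step 2: at (3.73, 0.58, 1.885), ∇J = (24.99, -7.025, 10.65) → (3.73, 0.58, 1.885) − 0.01·(24.99, -7.025, 10.65) = (3.4801, 0.65025, 1.7785)
Step 3: at (3.4801, 0.65025, 1.7785), ∇J = (23.1371, -6.1377, 9.86695) → (3.4801, 0.65025, 1.7785) − 0.01·(23.1371, -6.1377, 9.86695) = (3.248729, 0.711627, 1.6798305)
J(3.248729, 0.711627, 1.6798305) = 40.59282566679075

40.59282566679075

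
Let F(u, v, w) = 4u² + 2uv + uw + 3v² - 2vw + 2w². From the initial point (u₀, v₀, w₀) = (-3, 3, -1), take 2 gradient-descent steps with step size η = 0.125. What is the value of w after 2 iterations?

0.703125

∇F = (8u + 2v + w, 2u + 6v - 2w, u - 2v + 4w)
(u₁, v₁, w₁) = (-3, 3, -1) − 0.125·(-19, 14, -13) = (-0.625, 1.25, 0.625)
(u₂, v₂, w₂) = (-0.625, 1.25, 0.625) − 0.125·(-1.875, 5, -0.625) = (-0.390625, 0.625, 0.703125)
w = 0.703125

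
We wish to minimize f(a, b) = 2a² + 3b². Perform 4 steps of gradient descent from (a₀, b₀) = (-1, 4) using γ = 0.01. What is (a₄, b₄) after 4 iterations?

∇f = (4a, 6b)
Step 1: at (-1, 4), ∇f = (-4, 24) → (-1, 4) − 0.01·(-4, 24) = (-0.96, 3.76)
Step 2: at (-0.96, 3.76), ∇f = (-3.84, 22.56) → (-0.96, 3.76) − 0.01·(-3.84, 22.56) = (-0.9216, 3.5344)
Step 3: at (-0.9216, 3.5344), ∇f = (-3.6864, 21.2064) → (-0.9216, 3.5344) − 0.01·(-3.6864, 21.2064) = (-0.884736, 3.322336)
Step 4: at (-0.884736, 3.322336), ∇f = (-3.538944, 19.934016) → (-0.884736, 3.322336) − 0.01·(-3.538944, 19.934016) = (-0.84934656, 3.12299584)

(-0.84934656, 3.12299584)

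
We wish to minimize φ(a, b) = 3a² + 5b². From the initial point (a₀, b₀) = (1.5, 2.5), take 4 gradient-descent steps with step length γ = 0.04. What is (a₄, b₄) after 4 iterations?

∇φ = (6a, 10b)
(a₁, b₁) = (1.5, 2.5) − 0.04·(9, 25) = (1.14, 1.5)
(a₂, b₂) = (1.14, 1.5) − 0.04·(6.84, 15) = (0.8664, 0.9)
(a₃, b₃) = (0.8664, 0.9) − 0.04·(5.1984, 9) = (0.658464, 0.54)
(a₄, b₄) = (0.658464, 0.54) − 0.04·(3.950784, 5.4) = (0.50043264, 0.324)

(0.50043264, 0.324)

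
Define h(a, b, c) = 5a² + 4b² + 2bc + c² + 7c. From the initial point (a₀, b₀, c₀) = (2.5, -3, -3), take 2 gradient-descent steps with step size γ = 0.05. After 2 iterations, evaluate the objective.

∇h = (10a, 8b + 2c, 2b + 2c + 7)
(a₁, b₁, c₁) = (2.5, -3, -3) − 0.05·(25, -30, -5) = (1.25, -1.5, -2.75)
(a₂, b₂, c₂) = (1.25, -1.5, -2.75) − 0.05·(12.5, -17.5, -1.5) = (0.625, -0.625, -2.675)
h(0.625, -0.625, -2.675) = -4.71

-4.71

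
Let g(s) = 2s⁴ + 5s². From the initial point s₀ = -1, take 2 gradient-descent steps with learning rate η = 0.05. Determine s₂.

-0.0496

g′(s) = 8s³ + 10s
Step 1: g′(-1) = -18; s₁ = -1 − 0.05·(-18) = -0.1
Step 2: g′(-0.1) = -1.008; s₂ = -0.1 − 0.05·(-1.008) = -0.0496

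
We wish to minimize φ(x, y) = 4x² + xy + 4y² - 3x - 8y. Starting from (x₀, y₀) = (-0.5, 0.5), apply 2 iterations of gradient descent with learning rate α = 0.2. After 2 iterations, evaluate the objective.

∇φ = (8x + y - 3, x + 8y - 8)
Step 1: at (-0.5, 0.5), ∇φ = (-6.5, -4.5) → (-0.5, 0.5) − 0.2·(-6.5, -4.5) = (0.8, 1.4)
Step 2: at (0.8, 1.4), ∇φ = (4.8, 4) → (0.8, 1.4) − 0.2·(4.8, 4) = (-0.16, 0.6)
φ(-0.16, 0.6) = -2.8736

-2.8736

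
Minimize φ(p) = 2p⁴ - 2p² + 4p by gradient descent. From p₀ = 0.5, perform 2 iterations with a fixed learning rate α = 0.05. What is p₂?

φ′(p) = 8p³ - 4p + 4
Step 1: φ′(0.5) = 3; p₁ = 0.5 − 0.05·3 = 0.35
Step 2: φ′(0.35) = 2.943; p₂ = 0.35 − 0.05·2.943 = 0.20285

0.20285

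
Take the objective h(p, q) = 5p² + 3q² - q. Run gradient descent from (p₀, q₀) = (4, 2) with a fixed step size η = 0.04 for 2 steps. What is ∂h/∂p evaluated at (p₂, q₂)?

14.4

∇h = (10p, 6q - 1)
Step 1: at (4, 2), ∇h = (40, 11) → (4, 2) − 0.04·(40, 11) = (2.4, 1.56)
Step 2: at (2.4, 1.56), ∇h = (24, 8.36) → (2.4, 1.56) − 0.04·(24, 8.36) = (1.44, 1.2256)
∂h/∂p at (1.44, 1.2256) = 14.4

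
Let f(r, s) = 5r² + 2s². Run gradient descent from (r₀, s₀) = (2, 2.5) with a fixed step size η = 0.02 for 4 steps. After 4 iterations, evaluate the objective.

∇f = (10r, 4s)
Step 1: at (2, 2.5), ∇f = (20, 10) → (2, 2.5) − 0.02·(20, 10) = (1.6, 2.3)
Step 2: at (1.6, 2.3), ∇f = (16, 9.2) → (1.6, 2.3) − 0.02·(16, 9.2) = (1.28, 2.116)
Step 3: at (1.28, 2.116), ∇f = (12.8, 8.464) → (1.28, 2.116) − 0.02·(12.8, 8.464) = (1.024, 1.94672)
Step 4: at (1.024, 1.94672), ∇f = (10.24, 7.78688) → (1.024, 1.94672) − 0.02·(10.24, 7.78688) = (0.8192, 1.7909824)
f(0.8192, 1.7909824) = 9.77067911421952

9.77067911421952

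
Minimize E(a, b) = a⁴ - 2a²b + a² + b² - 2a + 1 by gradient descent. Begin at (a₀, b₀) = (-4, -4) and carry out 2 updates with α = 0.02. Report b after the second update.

-2.8016

∇E = (4a³ - 4ab + 2a - 2, -2a² + 2b)
Step 1: at (-4, -4), ∇E = (-330, -40) → (-4, -4) − 0.02·(-330, -40) = (2.6, -3.2)
Step 2: at (2.6, -3.2), ∇E = (106.784, -19.92) → (2.6, -3.2) − 0.02·(106.784, -19.92) = (0.46432, -2.8016)
b = -2.8016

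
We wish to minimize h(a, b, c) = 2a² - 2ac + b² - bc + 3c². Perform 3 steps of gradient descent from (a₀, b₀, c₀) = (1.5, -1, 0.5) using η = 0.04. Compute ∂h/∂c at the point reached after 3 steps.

1.016704

∇h = (4a - 2c, 2b - c, -2a - b + 6c)
(a₁, b₁, c₁) = (1.5, -1, 0.5) − 0.04·(5, -2.5, 1) = (1.3, -0.9, 0.46)
(a₂, b₂, c₂) = (1.3, -0.9, 0.46) − 0.04·(4.28, -2.26, 1.06) = (1.1288, -0.8096, 0.4176)
(a₃, b₃, c₃) = (1.1288, -0.8096, 0.4176) − 0.04·(3.68, -2.0368, 1.0576) = (0.9816, -0.728128, 0.375296)
∂h/∂c at (0.9816, -0.728128, 0.375296) = 1.016704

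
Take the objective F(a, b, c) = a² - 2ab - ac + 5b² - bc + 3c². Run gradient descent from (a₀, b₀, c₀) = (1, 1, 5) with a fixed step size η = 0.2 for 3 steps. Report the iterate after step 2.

(1.24, 0.28, 0.6)

∇F = (2a - 2b - c, -2a + 10b - c, -a - b + 6c)
(a₁, b₁, c₁) = (1, 1, 5) − 0.2·(-5, 3, 28) = (2, 0.4, -0.6)
(a₂, b₂, c₂) = (2, 0.4, -0.6) − 0.2·(3.8, 0.6, -6) = (1.24, 0.28, 0.6)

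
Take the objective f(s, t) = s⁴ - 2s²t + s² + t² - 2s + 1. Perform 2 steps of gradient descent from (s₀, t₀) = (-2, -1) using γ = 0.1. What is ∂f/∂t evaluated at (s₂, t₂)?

∇f = (4s³ - 4st + 2s - 2, -2s² + 2t)
Step 1: at (-2, -1), ∇f = (-46, -10) → (-2, -1) − 0.1·(-46, -10) = (2.6, 0)
Step 2: at (2.6, 0), ∇f = (73.504, -13.52) → (2.6, 0) − 0.1·(73.504, -13.52) = (-4.7504, 1.352)
∂f/∂t at (-4.7504, 1.352) = -42.42860032

-42.42860032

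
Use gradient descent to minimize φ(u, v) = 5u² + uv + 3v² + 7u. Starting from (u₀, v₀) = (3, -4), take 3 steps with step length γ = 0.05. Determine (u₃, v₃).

∇φ = (10u + v + 7, u + 6v)
(u₁, v₁) = (3, -4) − 0.05·(33, -21) = (1.35, -2.95)
(u₂, v₂) = (1.35, -2.95) − 0.05·(17.55, -16.35) = (0.4725, -2.1325)
(u₃, v₃) = (0.4725, -2.1325) − 0.05·(9.5925, -12.3225) = (-0.007125, -1.516375)

(-0.007125, -1.516375)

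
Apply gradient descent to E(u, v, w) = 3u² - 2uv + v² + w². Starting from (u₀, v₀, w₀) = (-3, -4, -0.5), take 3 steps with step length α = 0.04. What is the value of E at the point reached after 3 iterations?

∇E = (6u - 2v, -2u + 2v, 2w)
(u₁, v₁, w₁) = (-3, -4, -0.5) − 0.04·(-10, -2, -1) = (-2.6, -3.92, -0.46)
(u₂, v₂, w₂) = (-2.6, -3.92, -0.46) − 0.04·(-7.76, -2.64, -0.92) = (-2.2896, -3.8144, -0.4232)
(u₃, v₃, w₃) = (-2.2896, -3.8144, -0.4232) − 0.04·(-6.1088, -3.0496, -0.8464) = (-2.045248, -3.692416, -0.389344)
E(-2.045248, -3.692416, -0.389344) = 11.230829933568

11.230829933568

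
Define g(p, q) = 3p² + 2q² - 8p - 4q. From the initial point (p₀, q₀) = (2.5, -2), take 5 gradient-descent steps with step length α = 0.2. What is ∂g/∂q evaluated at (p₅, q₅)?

-0.00384

∇g = (6p - 8, 4q - 4)
(p₁, q₁) = (2.5, -2) − 0.2·(7, -12) = (1.1, 0.4)
(p₂, q₂) = (1.1, 0.4) − 0.2·(-1.4, -2.4) = (1.38, 0.88)
(p₃, q₃) = (1.38, 0.88) − 0.2·(0.28, -0.48) = (1.324, 0.976)
(p₄, q₄) = (1.324, 0.976) − 0.2·(-0.056, -0.096) = (1.3352, 0.9952)
(p₅, q₅) = (1.3352, 0.9952) − 0.2·(0.0112, -0.0192) = (1.33296, 0.99904)
∂g/∂q at (1.33296, 0.99904) = -0.00384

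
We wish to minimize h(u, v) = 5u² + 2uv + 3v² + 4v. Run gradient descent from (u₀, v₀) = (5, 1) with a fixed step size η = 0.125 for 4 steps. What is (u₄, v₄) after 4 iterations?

(0.21875, -0.6875)

∇h = (10u + 2v, 2u + 6v + 4)
(u₁, v₁) = (5, 1) − 0.125·(52, 20) = (-1.5, -1.5)
(u₂, v₂) = (-1.5, -1.5) − 0.125·(-18, -8) = (0.75, -0.5)
(u₃, v₃) = (0.75, -0.5) − 0.125·(6.5, 2.5) = (-0.0625, -0.8125)
(u₄, v₄) = (-0.0625, -0.8125) − 0.125·(-2.25, -1) = (0.21875, -0.6875)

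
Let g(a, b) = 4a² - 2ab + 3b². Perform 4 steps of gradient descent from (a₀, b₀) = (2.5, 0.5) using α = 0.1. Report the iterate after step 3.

(0.132, 0.212)

∇g = (8a - 2b, -2a + 6b)
(a₁, b₁) = (2.5, 0.5) − 0.1·(19, -2) = (0.6, 0.7)
(a₂, b₂) = (0.6, 0.7) − 0.1·(3.4, 3) = (0.26, 0.4)
(a₃, b₃) = (0.26, 0.4) − 0.1·(1.28, 1.88) = (0.132, 0.212)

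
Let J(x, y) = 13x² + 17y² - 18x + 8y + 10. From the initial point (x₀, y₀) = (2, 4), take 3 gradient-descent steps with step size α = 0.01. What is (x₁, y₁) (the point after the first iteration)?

∇J = (26x - 18, 34y + 8)
Step 1: at (2, 4), ∇J = (34, 144) → (2, 4) − 0.01·(34, 144) = (1.66, 2.56)

(1.66, 2.56)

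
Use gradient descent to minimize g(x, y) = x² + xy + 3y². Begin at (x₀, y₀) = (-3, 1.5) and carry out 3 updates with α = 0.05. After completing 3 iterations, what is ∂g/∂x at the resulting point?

-3.888375

∇g = (2x + y, x + 6y)
Step 1: at (-3, 1.5), ∇g = (-4.5, 6) → (-3, 1.5) − 0.05·(-4.5, 6) = (-2.775, 1.2)
Step 2: at (-2.775, 1.2), ∇g = (-4.35, 4.425) → (-2.775, 1.2) − 0.05·(-4.35, 4.425) = (-2.5575, 0.97875)
Step 3: at (-2.5575, 0.97875), ∇g = (-4.13625, 3.315) → (-2.5575, 0.97875) − 0.05·(-4.13625, 3.315) = (-2.3506875, 0.813)
∂g/∂x at (-2.3506875, 0.813) = -3.888375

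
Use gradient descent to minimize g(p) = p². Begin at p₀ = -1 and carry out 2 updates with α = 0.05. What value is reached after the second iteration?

-0.81

g′(p) = 2p
Step 1: g′(-1) = -2; p₁ = -1 − 0.05·(-2) = -0.9
Step 2: g′(-0.9) = -1.8; p₂ = -0.9 − 0.05·(-1.8) = -0.81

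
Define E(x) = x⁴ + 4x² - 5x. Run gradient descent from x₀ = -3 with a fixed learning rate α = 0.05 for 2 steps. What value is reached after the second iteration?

E′(x) = 4x³ + 8x - 5
Step 1: E′(-3) = -137; x₁ = -3 − 0.05·(-137) = 3.85
Step 2: E′(3.85) = 254.0665; x₂ = 3.85 − 0.05·254.0665 = -8.853325

-8.853325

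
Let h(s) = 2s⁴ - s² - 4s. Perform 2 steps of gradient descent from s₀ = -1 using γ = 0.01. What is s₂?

h′(s) = 8s³ - 2s - 4
Step 1: h′(-1) = -10; s₁ = -1 − 0.01·(-10) = -0.9
Step 2: h′(-0.9) = -8.032; s₂ = -0.9 − 0.01·(-8.032) = -0.81968

-0.81968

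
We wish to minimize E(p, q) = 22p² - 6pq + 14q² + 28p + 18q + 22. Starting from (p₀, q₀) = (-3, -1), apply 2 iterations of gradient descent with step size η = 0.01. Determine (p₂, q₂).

(-1.476, -1.0788)

∇E = (44p - 6q + 28, -6p + 28q + 18)
Step 1: at (-3, -1), ∇E = (-98, 8) → (-3, -1) − 0.01·(-98, 8) = (-2.02, -1.08)
Step 2: at (-2.02, -1.08), ∇E = (-54.4, -0.12) → (-2.02, -1.08) − 0.01·(-54.4, -0.12) = (-1.476, -1.0788)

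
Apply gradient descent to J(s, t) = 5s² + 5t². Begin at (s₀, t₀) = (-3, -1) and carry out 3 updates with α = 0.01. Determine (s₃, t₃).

∇J = (10s, 10t)
Step 1: at (-3, -1), ∇J = (-30, -10) → (-3, -1) − 0.01·(-30, -10) = (-2.7, -0.9)
Step 2: at (-2.7, -0.9), ∇J = (-27, -9) → (-2.7, -0.9) − 0.01·(-27, -9) = (-2.43, -0.81)
Step 3: at (-2.43, -0.81), ∇J = (-24.3, -8.1) → (-2.43, -0.81) − 0.01·(-24.3, -8.1) = (-2.187, -0.729)

(-2.187, -0.729)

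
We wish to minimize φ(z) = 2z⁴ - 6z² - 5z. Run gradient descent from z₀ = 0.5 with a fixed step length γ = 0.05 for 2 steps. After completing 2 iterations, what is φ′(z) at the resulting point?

φ′(z) = 8z³ - 12z - 5
Step 1: φ′(0.5) = -10; z₁ = 0.5 − 0.05·(-10) = 1
Step 2: φ′(1) = -9; z₂ = 1 − 0.05·(-9) = 1.45
φ′(z) at (1.45) = 1.989

1.989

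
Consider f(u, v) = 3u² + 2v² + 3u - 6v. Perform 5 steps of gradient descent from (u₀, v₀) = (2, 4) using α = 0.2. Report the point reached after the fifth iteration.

(-0.5008, 1.5008)

∇f = (6u + 3, 4v - 6)
(u₁, v₁) = (2, 4) − 0.2·(15, 10) = (-1, 2)
(u₂, v₂) = (-1, 2) − 0.2·(-3, 2) = (-0.4, 1.6)
(u₃, v₃) = (-0.4, 1.6) − 0.2·(0.6, 0.4) = (-0.52, 1.52)
(u₄, v₄) = (-0.52, 1.52) − 0.2·(-0.12, 0.08) = (-0.496, 1.504)
(u₅, v₅) = (-0.496, 1.504) − 0.2·(0.024, 0.016) = (-0.5008, 1.5008)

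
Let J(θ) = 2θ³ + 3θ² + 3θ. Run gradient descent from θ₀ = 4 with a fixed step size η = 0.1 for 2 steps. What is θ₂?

J′(θ) = 6θ² + 6θ + 3
θ₁ = 4 − 0.1·123 = -8.3
θ₂ = -8.3 − 0.1·366.54 = -44.954

-44.954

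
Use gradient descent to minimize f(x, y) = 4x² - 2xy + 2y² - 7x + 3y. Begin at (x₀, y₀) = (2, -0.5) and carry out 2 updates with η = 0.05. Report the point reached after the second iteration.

(1.215, -0.28)

∇f = (8x - 2y - 7, -2x + 4y + 3)
(x₁, y₁) = (2, -0.5) − 0.05·(10, -3) = (1.5, -0.35)
(x₂, y₂) = (1.5, -0.35) − 0.05·(5.7, -1.4) = (1.215, -0.28)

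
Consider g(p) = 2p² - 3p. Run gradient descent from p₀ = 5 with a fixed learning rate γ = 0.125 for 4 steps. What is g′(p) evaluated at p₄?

1.0625

g′(p) = 4p - 3
p₁ = 5 − 0.125·17 = 2.875
p₂ = 2.875 − 0.125·8.5 = 1.8125
p₃ = 1.8125 − 0.125·4.25 = 1.28125
p₄ = 1.28125 − 0.125·2.125 = 1.015625
g′(p) at (1.015625) = 1.0625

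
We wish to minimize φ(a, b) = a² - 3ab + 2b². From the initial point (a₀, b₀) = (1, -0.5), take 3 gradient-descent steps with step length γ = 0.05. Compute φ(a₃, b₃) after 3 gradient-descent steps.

∇φ = (2a - 3b, -3a + 4b)
Step 1: at (1, -0.5), ∇φ = (3.5, -5) → (1, -0.5) − 0.05·(3.5, -5) = (0.825, -0.25)
Step 2: at (0.825, -0.25), ∇φ = (2.4, -3.475) → (0.825, -0.25) − 0.05·(2.4, -3.475) = (0.705, -0.07625)
Step 3: at (0.705, -0.07625), ∇φ = (1.63875, -2.42) → (0.705, -0.07625) − 0.05·(1.63875, -2.42) = (0.6230625, 0.04475)
φ(0.6230625, 0.04475) = 0.30856586328125

0.30856586328125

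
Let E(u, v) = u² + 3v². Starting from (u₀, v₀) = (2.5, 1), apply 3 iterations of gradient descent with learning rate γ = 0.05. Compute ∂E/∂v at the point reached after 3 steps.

∇E = (2u, 6v)
(u₁, v₁) = (2.5, 1) − 0.05·(5, 6) = (2.25, 0.7)
(u₂, v₂) = (2.25, 0.7) − 0.05·(4.5, 4.2) = (2.025, 0.49)
(u₃, v₃) = (2.025, 0.49) − 0.05·(4.05, 2.94) = (1.8225, 0.343)
∂E/∂v at (1.8225, 0.343) = 2.058

2.058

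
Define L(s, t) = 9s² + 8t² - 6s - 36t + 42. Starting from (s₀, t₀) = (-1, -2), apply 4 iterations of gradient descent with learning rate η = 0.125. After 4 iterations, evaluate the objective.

240.367431640625

∇L = (18s - 6, 16t - 36)
Step 1: at (-1, -2), ∇L = (-24, -68) → (-1, -2) − 0.125·(-24, -68) = (2, 6.5)
Step 2: at (2, 6.5), ∇L = (30, 68) → (2, 6.5) − 0.125·(30, 68) = (-1.75, -2)
Step 3: at (-1.75, -2), ∇L = (-37.5, -68) → (-1.75, -2) − 0.125·(-37.5, -68) = (2.9375, 6.5)
Step 4: at (2.9375, 6.5), ∇L = (46.875, 68) → (2.9375, 6.5) − 0.125·(46.875, 68) = (-2.921875, -2)
L(-2.921875, -2) = 240.367431640625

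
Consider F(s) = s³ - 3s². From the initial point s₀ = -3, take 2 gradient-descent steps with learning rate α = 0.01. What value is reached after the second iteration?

-4.014075

F′(s) = 3s² - 6s
s₁ = -3 − 0.01·45 = -3.45
s₂ = -3.45 − 0.01·56.4075 = -4.014075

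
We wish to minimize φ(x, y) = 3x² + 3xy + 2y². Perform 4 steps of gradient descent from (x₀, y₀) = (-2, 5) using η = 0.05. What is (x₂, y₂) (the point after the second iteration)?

∇φ = (6x + 3y, 3x + 4y)
(x₁, y₁) = (-2, 5) − 0.05·(3, 14) = (-2.15, 4.3)
(x₂, y₂) = (-2.15, 4.3) − 0.05·(0, 10.75) = (-2.15, 3.7625)

(-2.15, 3.7625)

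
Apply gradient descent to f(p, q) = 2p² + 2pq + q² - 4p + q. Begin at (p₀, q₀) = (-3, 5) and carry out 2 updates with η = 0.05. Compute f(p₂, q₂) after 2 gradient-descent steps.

∇f = (4p + 2q - 4, 2p + 2q + 1)
(p₁, q₁) = (-3, 5) − 0.05·(-6, 5) = (-2.7, 4.75)
(p₂, q₂) = (-2.7, 4.75) − 0.05·(-5.3, 5.1) = (-2.435, 4.495)
f(-2.435, 4.495) = 24.407825

24.407825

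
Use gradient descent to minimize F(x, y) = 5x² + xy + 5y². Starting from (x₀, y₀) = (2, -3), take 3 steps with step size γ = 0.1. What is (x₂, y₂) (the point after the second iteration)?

∇F = (10x + y, x + 10y)
(x₁, y₁) = (2, -3) − 0.1·(17, -28) = (0.3, -0.2)
(x₂, y₂) = (0.3, -0.2) − 0.1·(2.8, -1.7) = (0.02, -0.03)

(0.02, -0.03)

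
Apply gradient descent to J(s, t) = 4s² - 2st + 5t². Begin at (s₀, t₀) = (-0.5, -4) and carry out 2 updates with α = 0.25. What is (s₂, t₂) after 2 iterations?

∇J = (8s - 2t, -2s + 10t)
Step 1: at (-0.5, -4), ∇J = (4, -39) → (-0.5, -4) − 0.25·(4, -39) = (-1.5, 5.75)
Step 2: at (-1.5, 5.75), ∇J = (-23.5, 60.5) → (-1.5, 5.75) − 0.25·(-23.5, 60.5) = (4.375, -9.375)

(4.375, -9.375)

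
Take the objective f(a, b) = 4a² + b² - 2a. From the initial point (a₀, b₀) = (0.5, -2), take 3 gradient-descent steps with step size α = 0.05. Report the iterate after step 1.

(0.4, -1.8)

∇f = (8a - 2, 2b)
Step 1: at (0.5, -2), ∇f = (2, -4) → (0.5, -2) − 0.05·(2, -4) = (0.4, -1.8)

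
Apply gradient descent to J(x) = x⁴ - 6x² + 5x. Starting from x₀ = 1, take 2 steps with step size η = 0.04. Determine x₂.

1.23281152

J′(x) = 4x³ - 12x + 5
Step 1: J′(1) = -3; x₁ = 1 − 0.04·(-3) = 1.12
Step 2: J′(1.12) = -2.820288; x₂ = 1.12 − 0.04·(-2.820288) = 1.23281152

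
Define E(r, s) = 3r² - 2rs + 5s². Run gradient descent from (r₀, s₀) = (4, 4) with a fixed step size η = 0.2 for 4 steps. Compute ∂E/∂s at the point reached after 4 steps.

39.9872

∇E = (6r - 2s, -2r + 10s)
(r₁, s₁) = (4, 4) − 0.2·(16, 32) = (0.8, -2.4)
(r₂, s₂) = (0.8, -2.4) − 0.2·(9.6, -25.6) = (-1.12, 2.72)
(r₃, s₃) = (-1.12, 2.72) − 0.2·(-12.16, 29.44) = (1.312, -3.168)
(r₄, s₄) = (1.312, -3.168) − 0.2·(14.208, -34.304) = (-1.5296, 3.6928)
∂E/∂s at (-1.5296, 3.6928) = 39.9872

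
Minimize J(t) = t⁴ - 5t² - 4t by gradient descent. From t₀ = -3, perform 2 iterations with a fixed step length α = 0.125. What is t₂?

-173.7265625

J′(t) = 4t³ - 10t - 4
Step 1: J′(-3) = -82; t₁ = -3 − 0.125·(-82) = 7.25
Step 2: J′(7.25) = 1447.8125; t₂ = 7.25 − 0.125·1447.8125 = -173.7265625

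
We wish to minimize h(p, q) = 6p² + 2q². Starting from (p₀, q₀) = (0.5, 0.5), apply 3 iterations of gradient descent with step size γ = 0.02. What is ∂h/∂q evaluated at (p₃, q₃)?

1.557376

∇h = (12p, 4q)
(p₁, q₁) = (0.5, 0.5) − 0.02·(6, 2) = (0.38, 0.46)
(p₂, q₂) = (0.38, 0.46) − 0.02·(4.56, 1.84) = (0.2888, 0.4232)
(p₃, q₃) = (0.2888, 0.4232) − 0.02·(3.4656, 1.6928) = (0.219488, 0.389344)
∂h/∂q at (0.219488, 0.389344) = 1.557376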